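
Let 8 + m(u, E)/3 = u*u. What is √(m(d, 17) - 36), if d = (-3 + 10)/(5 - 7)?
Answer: I*√93/2 ≈ 4.8218*I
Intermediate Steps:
d = -7/2 (d = 7/(-2) = 7*(-½) = -7/2 ≈ -3.5000)
m(u, E) = -24 + 3*u² (m(u, E) = -24 + 3*(u*u) = -24 + 3*u²)
√(m(d, 17) - 36) = √((-24 + 3*(-7/2)²) - 36) = √((-24 + 3*(49/4)) - 36) = √((-24 + 147/4) - 36) = √(51/4 - 36) = √(-93/4) = I*√93/2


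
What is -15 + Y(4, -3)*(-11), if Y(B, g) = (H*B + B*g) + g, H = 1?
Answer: 106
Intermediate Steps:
Y(B, g) = B + g + B*g (Y(B, g) = (1*B + B*g) + g = (B + B*g) + g = B + g + B*g)
-15 + Y(4, -3)*(-11) = -15 + (4 - 3 + 4*(-3))*(-11) = -15 + (4 - 3 - 12)*(-11) = -15 - 11*(-11) = -15 + 121 = 106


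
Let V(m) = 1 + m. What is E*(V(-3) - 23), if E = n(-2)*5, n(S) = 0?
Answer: 0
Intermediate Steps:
E = 0 (E = 0*5 = 0)
E*(V(-3) - 23) = 0*((1 - 3) - 23) = 0*(-2 - 23) = 0*(-25) = 0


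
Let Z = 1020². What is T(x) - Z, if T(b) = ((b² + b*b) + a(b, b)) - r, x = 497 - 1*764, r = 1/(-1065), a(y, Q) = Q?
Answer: -956464784/1065 ≈ -8.9809e+5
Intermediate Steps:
r = -1/1065 ≈ -0.00093897
x = -267 (x = 497 - 764 = -267)
T(b) = 1/1065 + b + 2*b² (T(b) = ((b² + b*b) + b) - 1*(-1/1065) = ((b² + b²) + b) + 1/1065 = (2*b² + b) + 1/1065 = (b + 2*b²) + 1/1065 = 1/1065 + b + 2*b²)
Z = 1040400
T(x) - Z = (1/1065 - 267 + 2*(-267)²) - 1*1040400 = (1/1065 - 267 + 2*71289) - 1040400 = (1/1065 - 267 + 142578) - 1040400 = 151561216/1065 - 1040400 = -956464784/1065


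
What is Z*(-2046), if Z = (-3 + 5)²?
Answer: -8184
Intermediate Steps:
Z = 4 (Z = 2² = 4)
Z*(-2046) = 4*(-2046) = -8184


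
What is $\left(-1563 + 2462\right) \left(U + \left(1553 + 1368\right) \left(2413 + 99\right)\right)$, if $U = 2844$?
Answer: $6599016004$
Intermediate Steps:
$\left(-1563 + 2462\right) \left(U + \left(1553 + 1368\right) \left(2413 + 99\right)\right) = \left(-1563 + 2462\right) \left(2844 + \left(1553 + 1368\right) \left(2413 + 99\right)\right) = 899 \left(2844 + 2921 \cdot 2512\right) = 899 \left(2844 + 7337552\right) = 899 \cdot 7340396 = 6599016004$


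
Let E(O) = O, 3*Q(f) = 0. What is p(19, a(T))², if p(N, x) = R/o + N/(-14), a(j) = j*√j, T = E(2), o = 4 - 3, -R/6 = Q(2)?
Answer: 361/196 ≈ 1.8418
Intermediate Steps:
Q(f) = 0 (Q(f) = (⅓)*0 = 0)
R = 0 (R = -6*0 = 0)
o = 1
T = 2
a(j) = j^(3/2)
p(N, x) = -N/14 (p(N, x) = 0/1 + N/(-14) = 0*1 + N*(-1/14) = 0 - N/14 = -N/14)
p(19, a(T))² = (-1/14*19)² = (-19/14)² = 361/196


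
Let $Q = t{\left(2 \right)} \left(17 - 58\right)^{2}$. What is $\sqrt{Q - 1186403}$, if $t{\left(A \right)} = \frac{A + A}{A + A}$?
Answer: $7 i \sqrt{24178} \approx 1088.4 i$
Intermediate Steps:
$t{\left(A \right)} = 1$ ($t{\left(A \right)} = \frac{2 A}{2 A} = 2 A \frac{1}{2 A} = 1$)
$Q = 1681$ ($Q = 1 \left(17 - 58\right)^{2} = 1 \left(-41\right)^{2} = 1 \cdot 1681 = 1681$)
$\sqrt{Q - 1186403} = \sqrt{1681 - 1186403} = \sqrt{-1184722} = 7 i \sqrt{24178}$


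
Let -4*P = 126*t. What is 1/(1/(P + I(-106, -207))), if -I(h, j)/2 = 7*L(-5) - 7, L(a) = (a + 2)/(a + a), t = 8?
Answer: -1211/5 ≈ -242.20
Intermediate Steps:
L(a) = (2 + a)/(2*a) (L(a) = (2 + a)/((2*a)) = (2 + a)*(1/(2*a)) = (2 + a)/(2*a))
P = -252 (P = -63*8/2 = -¼*1008 = -252)
I(h, j) = 49/5 (I(h, j) = -2*(7*((½)*(2 - 5)/(-5)) - 7) = -2*(7*((½)*(-⅕)*(-3)) - 7) = -2*(7*(3/10) - 7) = -2*(21/10 - 7) = -2*(-49/10) = 49/5)
1/(1/(P + I(-106, -207))) = 1/(1/(-252 + 49/5)) = 1/(1/(-1211/5)) = 1/(-5/1211) = -1211/5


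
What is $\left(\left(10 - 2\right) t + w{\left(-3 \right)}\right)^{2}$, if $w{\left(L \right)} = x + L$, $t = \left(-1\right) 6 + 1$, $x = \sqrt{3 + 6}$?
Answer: $1600$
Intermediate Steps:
$x = 3$ ($x = \sqrt{9} = 3$)
$t = -5$ ($t = -6 + 1 = -5$)
$w{\left(L \right)} = 3 + L$
$\left(\left(10 - 2\right) t + w{\left(-3 \right)}\right)^{2} = \left(\left(10 - 2\right) \left(-5\right) + \left(3 - 3\right)\right)^{2} = \left(8 \left(-5\right) + 0\right)^{2} = \left(-40 + 0\right)^{2} = \left(-40\right)^{2} = 1600$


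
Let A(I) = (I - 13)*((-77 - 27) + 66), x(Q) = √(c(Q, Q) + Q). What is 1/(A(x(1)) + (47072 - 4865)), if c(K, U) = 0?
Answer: 1/42663 ≈ 2.3440e-5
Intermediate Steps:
x(Q) = √Q (x(Q) = √(0 + Q) = √Q)
A(I) = 494 - 38*I (A(I) = (-13 + I)*(-104 + 66) = (-13 + I)*(-38) = 494 - 38*I)
1/(A(x(1)) + (47072 - 4865)) = 1/((494 - 38*√1) + (47072 - 4865)) = 1/((494 - 38*1) + 42207) = 1/((494 - 38) + 42207) = 1/(456 + 42207) = 1/42663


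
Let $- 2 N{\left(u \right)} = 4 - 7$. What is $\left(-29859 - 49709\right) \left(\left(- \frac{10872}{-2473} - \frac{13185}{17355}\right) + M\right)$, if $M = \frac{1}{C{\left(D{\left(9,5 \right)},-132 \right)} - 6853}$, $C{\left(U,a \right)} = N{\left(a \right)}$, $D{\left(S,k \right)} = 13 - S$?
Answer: $- \frac{11344476807371152}{39207859483} \approx -2.8934 \cdot 10^{5}$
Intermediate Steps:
$N{\left(u \right)} = \frac{3}{2}$ ($N{\left(u \right)} = - \frac{4 - 7}{2} = \left(- \frac{1}{2}\right) \left(-3\right) = \frac{3}{2}$)
$C{\left(U,a \right)} = \frac{3}{2}$
$M = - \frac{2}{13703}$ ($M = \frac{1}{\frac{3}{2} - 6853} = \frac{1}{- \frac{13703}{2}} = - \frac{2}{13703} \approx -0.00014595$)
$\left(-29859 - 49709\right) \left(\left(- \frac{10872}{-2473} - \frac{13185}{17355}\right) + M\right) = \left(-29859 - 49709\right) \left(\left(- \frac{10872}{-2473} - \frac{13185}{17355}\right) - \frac{2}{13703}\right) = - 79568 \left(\left(\left(-10872\right) \left(- \frac{1}{2473}\right) - \frac{879}{1157}\right) - \frac{2}{13703}\right) = - 79568 \left(\left(\frac{10872}{2473} - \frac{879}{1157}\right) - \frac{2}{13703}\right) = - 79568 \left(\frac{10405137}{2861261} - \frac{2}{13703}\right) = \left(-79568\right) \frac{142575869789}{39207859483} = - \frac{11344476807371152}{39207859483}$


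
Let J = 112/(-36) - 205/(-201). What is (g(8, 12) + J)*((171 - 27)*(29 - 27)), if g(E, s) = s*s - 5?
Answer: 2641792/67 ≈ 39430.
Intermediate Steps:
g(E, s) = -5 + s**2 (g(E, s) = s**2 - 5 = -5 + s**2)
J = -1261/603 (J = 112*(-1/36) - 205*(-1/201) = -28/9 + 205/201 = -1261/603 ≈ -2.0912)
(g(8, 12) + J)*((171 - 27)*(29 - 27)) = ((-5 + 12**2) - 1261/603)*((171 - 27)*(29 - 27)) = ((-5 + 144) - 1261/603)*(144*2) = (139 - 1261/603)*288 = (82556/603)*288 = 2641792/67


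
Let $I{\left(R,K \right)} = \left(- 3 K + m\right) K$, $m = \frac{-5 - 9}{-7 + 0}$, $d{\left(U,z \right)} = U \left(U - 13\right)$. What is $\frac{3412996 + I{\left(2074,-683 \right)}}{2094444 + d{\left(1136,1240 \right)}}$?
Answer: $\frac{2012163}{3370172} \approx 0.59705$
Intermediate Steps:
$d{\left(U,z \right)} = U \left(-13 + U\right)$
$m = 2$ ($m = - \frac{14}{-7} = \left(-14\right) \left(- \frac{1}{7}\right) = 2$)
$I{\left(R,K \right)} = K \left(2 - 3 K\right)$ ($I{\left(R,K \right)} = \left(- 3 K + 2\right) K = \left(2 - 3 K\right) K = K \left(2 - 3 K\right)$)
$\frac{3412996 + I{\left(2074,-683 \right)}}{2094444 + d{\left(1136,1240 \right)}} = \frac{3412996 - 683 \left(2 - -2049\right)}{2094444 + 1136 \left(-13 + 1136\right)} = \frac{3412996 - 683 \left(2 + 2049\right)}{2094444 + 1136 \cdot 1123} = \frac{3412996 - 1400833}{2094444 + 1275728} = \frac{3412996 - 1400833}{3370172} = 2012163 \cdot \frac{1}{3370172} = \frac{2012163}{3370172}$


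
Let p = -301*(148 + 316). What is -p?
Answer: 139664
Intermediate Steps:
p = -139664 (p = -301*464 = -139664)
-p = -1*(-139664) = 139664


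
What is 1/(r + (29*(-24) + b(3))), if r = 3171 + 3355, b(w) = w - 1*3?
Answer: 1/5830 ≈ 0.00017153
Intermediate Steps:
b(w) = -3 + w (b(w) = w - 3 = -3 + w)
r = 6526
1/(r + (29*(-24) + b(3))) = 1/(6526 + (29*(-24) + (-3 + 3))) = 1/(6526 + (-696 + 0)) = 1/(6526 - 696) = 1/5830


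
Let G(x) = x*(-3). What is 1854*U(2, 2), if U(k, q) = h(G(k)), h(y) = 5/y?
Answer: -1545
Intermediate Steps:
G(x) = -3*x
U(k, q) = -5/(3*k) (U(k, q) = 5/((-3*k)) = 5*(-1/(3*k)) = -5/(3*k))
1854*U(2, 2) = 1854*(-5/3/2) = 1854*(-5/3*1/2) = 1854*(-5/6) = -1545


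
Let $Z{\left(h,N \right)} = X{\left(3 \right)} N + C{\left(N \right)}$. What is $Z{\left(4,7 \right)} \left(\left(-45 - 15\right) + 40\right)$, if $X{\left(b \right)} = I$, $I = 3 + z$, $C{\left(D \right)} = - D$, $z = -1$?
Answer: $-140$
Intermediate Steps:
$I = 2$ ($I = 3 - 1 = 2$)
$X{\left(b \right)} = 2$
$Z{\left(h,N \right)} = N$ ($Z{\left(h,N \right)} = 2 N - N = N$)
$Z{\left(4,7 \right)} \left(\left(-45 - 15\right) + 40\right) = 7 \left(\left(-45 - 15\right) + 40\right) = 7 \left(-60 + 40\right) = 7 \left(-20\right) = -140$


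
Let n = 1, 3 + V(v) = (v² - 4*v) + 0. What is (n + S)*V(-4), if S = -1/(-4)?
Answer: 145/4 ≈ 36.250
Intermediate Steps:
V(v) = -3 + v² - 4*v (V(v) = -3 + ((v² - 4*v) + 0) = -3 + (v² - 4*v) = -3 + v² - 4*v)
S = ¼ (S = -1*(-¼) = ¼ ≈ 0.25000)
(n + S)*V(-4) = (1 + ¼)*(-3 + (-4)² - 4*(-4)) = 5*(-3 + 16 + 16)/4 = (5/4)*29 = 145/4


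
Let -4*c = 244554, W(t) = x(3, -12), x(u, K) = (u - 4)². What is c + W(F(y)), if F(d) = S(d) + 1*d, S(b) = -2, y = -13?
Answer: -122275/2 ≈ -61138.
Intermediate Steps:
x(u, K) = (-4 + u)²
F(d) = -2 + d (F(d) = -2 + 1*d = -2 + d)
W(t) = 1 (W(t) = (-4 + 3)² = (-1)² = 1)
c = -122277/2 (c = -¼*244554 = -122277/2 ≈ -61139.)
c + W(F(y)) = -122277/2 + 1 = -122275/2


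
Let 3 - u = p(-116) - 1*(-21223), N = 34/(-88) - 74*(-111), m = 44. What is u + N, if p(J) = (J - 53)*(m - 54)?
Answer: -646641/44 ≈ -14696.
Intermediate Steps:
p(J) = 530 - 10*J (p(J) = (J - 53)*(44 - 54) = (-53 + J)*(-10) = 530 - 10*J)
N = 361399/44 (N = 34*(-1/88) + 8214 = -17/44 + 8214 = 361399/44 ≈ 8213.6)
u = -22910 (u = 3 - ((530 - 10*(-116)) - 1*(-21223)) = 3 - ((530 + 1160) + 21223) = 3 - (1690 + 21223) = 3 - 1*22913 = 3 - 22913 = -22910)
u + N = -22910 + 361399/44 = -646641/44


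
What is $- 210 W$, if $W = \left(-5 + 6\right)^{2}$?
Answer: $-210$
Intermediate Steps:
$W = 1$ ($W = 1^{2} = 1$)
$- 210 W = \left(-210\right) 1 = -210$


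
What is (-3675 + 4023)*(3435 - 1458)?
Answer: 687996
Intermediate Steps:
(-3675 + 4023)*(3435 - 1458) = 348*1977 = 687996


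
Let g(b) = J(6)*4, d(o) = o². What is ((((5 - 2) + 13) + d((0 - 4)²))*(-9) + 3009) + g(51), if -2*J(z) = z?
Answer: 549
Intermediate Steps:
J(z) = -z/2
g(b) = -12 (g(b) = -½*6*4 = -3*4 = -12)
((((5 - 2) + 13) + d((0 - 4)²))*(-9) + 3009) + g(51) = ((((5 - 2) + 13) + ((0 - 4)²)²)*(-9) + 3009) - 12 = (((3 + 13) + ((-4)²)²)*(-9) + 3009) - 12 = ((16 + 16²)*(-9) + 3009) - 12 = ((16 + 256)*(-9) + 3009) - 12 = (272*(-9) + 3009) - 12 = (-2448 + 3009) - 12 = 561 - 12 = 549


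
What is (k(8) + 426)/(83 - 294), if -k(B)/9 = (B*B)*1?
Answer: 150/211 ≈ 0.71090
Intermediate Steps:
k(B) = -9*B**2 (k(B) = -9*B*B = -9*B**2)
(k(8) + 426)/(83 - 294) = (-9*8**2 + 426)/(83 - 294) = (-9*64 + 426)/(-211) = (-576 + 426)*(-1/211) = -150*(-1/211) = 150/211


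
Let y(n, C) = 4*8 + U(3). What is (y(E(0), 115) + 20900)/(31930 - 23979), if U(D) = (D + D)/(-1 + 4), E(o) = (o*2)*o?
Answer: 20934/7951 ≈ 2.6329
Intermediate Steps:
E(o) = 2*o² (E(o) = (2*o)*o = 2*o²)
U(D) = 2*D/3 (U(D) = (2*D)/3 = (2*D)*(⅓) = 2*D/3)
y(n, C) = 34 (y(n, C) = 4*8 + (⅔)*3 = 32 + 2 = 34)
(y(E(0), 115) + 20900)/(31930 - 23979) = (34 + 20900)/(31930 - 23979) = 20934/7951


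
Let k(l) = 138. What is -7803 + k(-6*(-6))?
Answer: -7665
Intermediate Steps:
-7803 + k(-6*(-6)) = -7803 + 138 = -7665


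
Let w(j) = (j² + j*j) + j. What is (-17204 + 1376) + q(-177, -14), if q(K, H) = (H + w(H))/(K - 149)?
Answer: -2580146/163 ≈ -15829.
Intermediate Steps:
w(j) = j + 2*j² (w(j) = (j² + j²) + j = 2*j² + j = j + 2*j²)
q(K, H) = (H + H*(1 + 2*H))/(-149 + K) (q(K, H) = (H + H*(1 + 2*H))/(K - 149) = (H + H*(1 + 2*H))/(-149 + K))
(-17204 + 1376) + q(-177, -14) = (-17204 + 1376) + 2*(-14)*(1 - 14)/(-149 - 177) = -15828 + 2*(-14)*(-13)/(-326) = -15828 + 2*(-14)*(-1/326)*(-13) = -15828 - 182/163 = -2580146/163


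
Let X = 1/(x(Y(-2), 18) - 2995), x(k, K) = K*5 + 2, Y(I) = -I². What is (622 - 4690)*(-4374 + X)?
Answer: 51654337164/2903 ≈ 1.7793e+7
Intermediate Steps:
x(k, K) = 2 + 5*K (x(k, K) = 5*K + 2 = 2 + 5*K)
X = -1/2903 (X = 1/((2 + 5*18) - 2995) = 1/((2 + 90) - 2995) = 1/(92 - 2995) = 1/(-2903) = -1/2903 ≈ -0.00034447)
(622 - 4690)*(-4374 + X) = (622 - 4690)*(-4374 - 1/2903) = -4068*(-12697723/2903) = 51654337164/2903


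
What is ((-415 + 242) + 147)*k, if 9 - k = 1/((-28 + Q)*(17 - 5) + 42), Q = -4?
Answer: -40027/171 ≈ -234.08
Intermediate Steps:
k = 3079/342 (k = 9 - 1/((-28 - 4)*(17 - 5) + 42) = 9 - 1/(-32*12 + 42) = 9 - 1/(-384 + 42) = 9 - 1/(-342) = 9 - 1*(-1/342) = 9 + 1/342 = 3079/342 ≈ 9.0029)
((-415 + 242) + 147)*k = ((-415 + 242) + 147)*(3079/342) = (-173 + 147)*(3079/342) = -26*3079/342 = -40027/171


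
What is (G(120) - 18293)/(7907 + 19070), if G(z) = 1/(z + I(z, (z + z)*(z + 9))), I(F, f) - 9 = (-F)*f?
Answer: -67959793804/100221470367 ≈ -0.67810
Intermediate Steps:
I(F, f) = 9 - F*f (I(F, f) = 9 + (-F)*f = 9 - F*f)
G(z) = 1/(9 + z - 2*z²*(9 + z)) (G(z) = 1/(z + (9 - z*(z + z)*(z + 9))) = 1/(z + (9 - z*(2*z)*(9 + z))) = 1/(z + (9 - z*2*z*(9 + z))) = 1/(z + (9 - 2*z²*(9 + z))) = 1/(9 + z - 2*z²*(9 + z)))
(G(120) - 18293)/(7907 + 19070) = (1/(9 + 120 - 2*120²*(9 + 120)) - 18293)/(7907 + 19070) = (1/(9 + 120 - 2*14400*129) - 18293)/26977 = (1/(9 + 120 - 3715200) - 18293)*(1/26977) = (1/(-3715071) - 18293)*(1/26977) = (-1/3715071 - 18293)*(1/26977) = -67959793804/3715071*1/26977 = -67959793804/100221470367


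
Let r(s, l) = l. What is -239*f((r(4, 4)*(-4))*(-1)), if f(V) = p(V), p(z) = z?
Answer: -3824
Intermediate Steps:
f(V) = V
-239*f((r(4, 4)*(-4))*(-1)) = -239*4*(-4)*(-1) = -(-3824)*(-1) = -239*16 = -3824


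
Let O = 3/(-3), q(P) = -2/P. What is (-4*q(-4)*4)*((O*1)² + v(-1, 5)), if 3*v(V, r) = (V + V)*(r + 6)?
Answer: 152/3 ≈ 50.667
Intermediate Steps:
v(V, r) = 2*V*(6 + r)/3 (v(V, r) = ((V + V)*(r + 6))/3 = ((2*V)*(6 + r))/3 = (2*V*(6 + r))/3 = 2*V*(6 + r)/3)
O = -1 (O = 3*(-⅓) = -1)
(-4*q(-4)*4)*((O*1)² + v(-1, 5)) = (-(-8)/(-4)*4)*((-1*1)² + (⅔)*(-1)*(6 + 5)) = (-(-8)*(-1)/4*4)*((-1)² + (⅔)*(-1)*11) = (-4*½*4)*(1 - 22/3) = -2*4*(-19/3) = -8*(-19/3) = 152/3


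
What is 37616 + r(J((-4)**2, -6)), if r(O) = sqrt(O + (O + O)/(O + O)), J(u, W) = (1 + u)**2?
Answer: 37616 + sqrt(290) ≈ 37633.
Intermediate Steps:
r(O) = sqrt(1 + O) (r(O) = sqrt(O + (2*O)/((2*O))) = sqrt(O + (2*O)*(1/(2*O))) = sqrt(O + 1) = sqrt(1 + O))
37616 + r(J((-4)**2, -6)) = 37616 + sqrt(1 + (1 + (-4)**2)**2) = 37616 + sqrt(1 + (1 + 16)**2) = 37616 + sqrt(1 + 17**2) = 37616 + sqrt(1 + 289) = 37616 + sqrt(290)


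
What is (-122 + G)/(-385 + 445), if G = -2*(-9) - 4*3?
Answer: -29/15 ≈ -1.9333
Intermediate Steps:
G = 6 (G = 18 - 12 = 6)
(-122 + G)/(-385 + 445) = (-122 + 6)/(-385 + 445) = -116/60 = -116*1/60 = -29/15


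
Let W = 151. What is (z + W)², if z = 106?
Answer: 66049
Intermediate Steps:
(z + W)² = (106 + 151)² = 257² = 66049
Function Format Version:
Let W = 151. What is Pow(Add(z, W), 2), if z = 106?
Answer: 66049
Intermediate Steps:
Pow(Add(z, W), 2) = Pow(Add(106, 151), 2) = Pow(257, 2) = 66049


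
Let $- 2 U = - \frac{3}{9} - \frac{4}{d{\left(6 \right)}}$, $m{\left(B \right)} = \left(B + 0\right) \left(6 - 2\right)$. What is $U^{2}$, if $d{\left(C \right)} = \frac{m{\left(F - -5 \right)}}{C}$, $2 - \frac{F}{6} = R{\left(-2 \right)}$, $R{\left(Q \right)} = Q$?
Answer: $\frac{2209}{30276} \approx 0.072962$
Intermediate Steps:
$F = 24$ ($F = 12 - -12 = 12 + 12 = 24$)
$m{\left(B \right)} = 4 B$ ($m{\left(B \right)} = B 4 = 4 B$)
$d{\left(C \right)} = \frac{116}{C}$ ($d{\left(C \right)} = \frac{4 \left(24 - -5\right)}{C} = \frac{4 \left(24 + 5\right)}{C} = \frac{4 \cdot 29}{C} = \frac{116}{C}$)
$U = \frac{47}{174}$ ($U = - \frac{- \frac{3}{9} - \frac{4}{116 \cdot \frac{1}{6}}}{2} = - \frac{\left(-3\right) \frac{1}{9} - \frac{4}{116 \cdot \frac{1}{6}}}{2} = - \frac{- \frac{1}{3} - \frac{4}{\frac{58}{3}}}{2} = - \frac{- \frac{1}{3} - \frac{6}{29}}{2} = \left(- \frac{1}{2}\right) \left(- \frac{47}{87}\right) = \frac{47}{174} \approx 0.27011$)
$U^{2} = \left(\frac{47}{174}\right)^{2} = \frac{2209}{30276}$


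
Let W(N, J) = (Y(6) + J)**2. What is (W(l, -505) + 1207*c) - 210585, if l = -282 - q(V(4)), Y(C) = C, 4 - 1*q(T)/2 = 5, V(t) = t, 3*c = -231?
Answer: -54523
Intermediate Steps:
c = -77 (c = (1/3)*(-231) = -77)
q(T) = -2 (q(T) = 8 - 2*5 = 8 - 10 = -2)
l = -280 (l = -282 - 1*(-2) = -282 + 2 = -280)
W(N, J) = (6 + J)**2
(W(l, -505) + 1207*c) - 210585 = ((6 - 505)**2 + 1207*(-77)) - 210585 = ((-499)**2 - 92939) - 210585 = (249001 - 92939) - 210585 = 156062 - 210585 = -54523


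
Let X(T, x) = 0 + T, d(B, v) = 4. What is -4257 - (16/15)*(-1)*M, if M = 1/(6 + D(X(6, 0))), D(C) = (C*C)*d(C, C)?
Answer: -4789117/1125 ≈ -4257.0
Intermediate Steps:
X(T, x) = T
D(C) = 4*C² (D(C) = (C*C)*4 = C²*4 = 4*C²)
M = 1/150 (M = 1/(6 + 4*6²) = 1/(6 + 4*36) = 1/(6 + 144) = 1/150 ≈ 0.0066667)
-4257 - (16/15)*(-1)*M = -4257 - (16/15)*(-1)/150 = -4257 - (-16)/(15*150) = -4257 - 1*(-8/1125) = -4257 + 8/1125 = -4789117/1125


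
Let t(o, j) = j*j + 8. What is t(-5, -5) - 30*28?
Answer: -807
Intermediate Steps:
t(o, j) = 8 + j² (t(o, j) = j² + 8 = 8 + j²)
t(-5, -5) - 30*28 = (8 + (-5)²) - 30*28 = (8 + 25) - 840 = 33 - 840 = -807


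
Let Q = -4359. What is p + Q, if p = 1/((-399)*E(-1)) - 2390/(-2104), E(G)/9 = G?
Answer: -16462841491/3777732 ≈ -4357.9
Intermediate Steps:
E(G) = 9*G
p = 4292297/3777732 (p = 1/((-399)*((9*(-1)))) - 2390/(-2104) = -1/399/(-9) - 2390*(-1/2104) = -1/399*(-⅑) + 1195/1052 = 1/3591 + 1195/1052 = 4292297/3777732 ≈ 1.1362)
p + Q = 4292297/3777732 - 4359 = -16462841491/3777732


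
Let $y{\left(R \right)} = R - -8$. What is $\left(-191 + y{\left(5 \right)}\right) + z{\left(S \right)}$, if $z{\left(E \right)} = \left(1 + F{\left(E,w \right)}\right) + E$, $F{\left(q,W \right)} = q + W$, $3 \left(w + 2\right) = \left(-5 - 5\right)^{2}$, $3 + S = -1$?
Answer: $- \frac{461}{3} \approx -153.67$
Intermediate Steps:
$S = -4$ ($S = -3 - 1 = -4$)
$y{\left(R \right)} = 8 + R$ ($y{\left(R \right)} = R + 8 = 8 + R$)
$w = \frac{94}{3}$ ($w = -2 + \frac{\left(-5 - 5\right)^{2}}{3} = -2 + \frac{\left(-10\right)^{2}}{3} = -2 + \frac{1}{3} \cdot 100 = -2 + \frac{100}{3} = \frac{94}{3} \approx 31.333$)
$F{\left(q,W \right)} = W + q$
$z{\left(E \right)} = \frac{97}{3} + 2 E$ ($z{\left(E \right)} = \left(1 + \left(\frac{94}{3} + E\right)\right) + E = \left(\frac{97}{3} + E\right) + E = \frac{97}{3} + 2 E$)
$\left(-191 + y{\left(5 \right)}\right) + z{\left(S \right)} = \left(-191 + \left(8 + 5\right)\right) + \left(\frac{97}{3} + 2 \left(-4\right)\right) = \left(-191 + 13\right) + \left(\frac{97}{3} - 8\right) = -178 + \frac{73}{3} = - \frac{461}{3}$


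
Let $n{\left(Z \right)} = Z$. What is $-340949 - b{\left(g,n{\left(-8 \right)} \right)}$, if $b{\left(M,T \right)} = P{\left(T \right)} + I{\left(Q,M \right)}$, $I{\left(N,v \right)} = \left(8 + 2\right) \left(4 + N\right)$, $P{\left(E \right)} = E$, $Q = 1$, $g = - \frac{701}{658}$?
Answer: $-340991$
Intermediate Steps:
$g = - \frac{701}{658}$ ($g = \left(-701\right) \frac{1}{658} = - \frac{701}{658} \approx -1.0653$)
$I{\left(N,v \right)} = 40 + 10 N$ ($I{\left(N,v \right)} = 10 \left(4 + N\right) = 40 + 10 N$)
$b{\left(M,T \right)} = 50 + T$ ($b{\left(M,T \right)} = T + \left(40 + 10 \cdot 1\right) = T + \left(40 + 10\right) = T + 50 = 50 + T$)
$-340949 - b{\left(g,n{\left(-8 \right)} \right)} = -340949 - \left(50 - 8\right) = -340949 - 42 = -340991$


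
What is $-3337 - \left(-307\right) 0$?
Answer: $-3337$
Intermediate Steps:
$-3337 - \left(-307\right) 0 = -3337 - 0 = -3337 + 0 = -3337$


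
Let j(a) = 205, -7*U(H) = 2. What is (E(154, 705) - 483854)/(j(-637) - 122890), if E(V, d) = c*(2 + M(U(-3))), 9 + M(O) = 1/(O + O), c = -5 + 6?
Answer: 1935451/490740 ≈ 3.9439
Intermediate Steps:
c = 1
U(H) = -2/7 (U(H) = -1/7*2 = -2/7)
M(O) = -9 + 1/(2*O) (M(O) = -9 + 1/(O + O) = -9 + 1/(2*O))
E(V, d) = -35/4 (E(V, d) = 1*(2 + (-9 + 1/(2*(-2/7)))) = 1*(2 + (-9 + (1/2)*(-7/2))) = 1*(2 + (-9 - 7/4)) = 1*(2 - 43/4) = 1*(-35/4) = -35/4)
(E(154, 705) - 483854)/(j(-637) - 122890) = (-35/4 - 483854)/(205 - 122890) = -1935451/4/(-122685) = -1935451/4*(-1/122685) = 1935451/490740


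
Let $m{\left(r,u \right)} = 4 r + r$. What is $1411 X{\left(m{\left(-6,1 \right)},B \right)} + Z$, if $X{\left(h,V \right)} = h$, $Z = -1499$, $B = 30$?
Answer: $-43829$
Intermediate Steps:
$m{\left(r,u \right)} = 5 r$
$1411 X{\left(m{\left(-6,1 \right)},B \right)} + Z = 1411 \cdot 5 \left(-6\right) - 1499 = 1411 \left(-30\right) - 1499 = -42330 - 1499 = -43829$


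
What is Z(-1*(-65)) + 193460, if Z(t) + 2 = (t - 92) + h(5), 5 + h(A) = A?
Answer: 193431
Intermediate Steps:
h(A) = -5 + A
Z(t) = -94 + t (Z(t) = -2 + ((t - 92) + (-5 + 5)) = -2 + ((-92 + t) + 0) = -2 + (-92 + t) = -94 + t)
Z(-1*(-65)) + 193460 = (-94 - 1*(-65)) + 193460 = (-94 + 65) + 193460 = -29 + 193460 = 193431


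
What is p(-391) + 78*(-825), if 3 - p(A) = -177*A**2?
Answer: 26995590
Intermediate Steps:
p(A) = 3 + 177*A**2 (p(A) = 3 - (-177)*A**2 = 3 + 177*A**2)
p(-391) + 78*(-825) = (3 + 177*(-391)**2) + 78*(-825) = (3 + 177*152881) - 64350 = (3 + 27059937) - 64350 = 27059940 - 64350 = 26995590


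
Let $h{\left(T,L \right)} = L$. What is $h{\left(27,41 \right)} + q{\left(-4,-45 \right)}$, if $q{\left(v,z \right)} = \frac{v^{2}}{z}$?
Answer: $\frac{1829}{45} \approx 40.644$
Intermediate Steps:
$h{\left(27,41 \right)} + q{\left(-4,-45 \right)} = 41 + \frac{\left(-4\right)^{2}}{-45} = 41 + 16 \left(- \frac{1}{45}\right) = 41 - \frac{16}{45} = \frac{1829}{45}$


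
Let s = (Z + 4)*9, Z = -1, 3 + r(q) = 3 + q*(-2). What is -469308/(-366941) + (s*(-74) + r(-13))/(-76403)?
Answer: 36580146776/28035393223 ≈ 1.3048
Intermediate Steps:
r(q) = -2*q (r(q) = -3 + (3 + q*(-2)) = -3 + (3 - 2*q) = -2*q)
s = 27 (s = (-1 + 4)*9 = 3*9 = 27)
-469308/(-366941) + (s*(-74) + r(-13))/(-76403) = -469308/(-366941) + (27*(-74) - 2*(-13))/(-76403) = -469308*(-1/366941) + (-1998 + 26)*(-1/76403) = 469308/366941 - 1972*(-1/76403) = 469308/366941 + 1972/76403 = 36580146776/28035393223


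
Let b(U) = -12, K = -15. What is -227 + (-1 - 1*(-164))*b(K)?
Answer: -2183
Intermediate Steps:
-227 + (-1 - 1*(-164))*b(K) = -227 + (-1 - 1*(-164))*(-12) = -227 + (-1 + 164)*(-12) = -227 + 163*(-12) = -227 - 1956 = -2183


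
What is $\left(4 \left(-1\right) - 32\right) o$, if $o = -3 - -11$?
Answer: $-288$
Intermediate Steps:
$o = 8$ ($o = -3 + 11 = 8$)
$\left(4 \left(-1\right) - 32\right) o = \left(4 \left(-1\right) - 32\right) 8 = \left(-4 - 32\right) 8 = \left(-36\right) 8 = -288$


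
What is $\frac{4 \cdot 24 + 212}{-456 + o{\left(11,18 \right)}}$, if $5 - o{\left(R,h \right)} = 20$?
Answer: $- \frac{308}{471} \approx -0.65393$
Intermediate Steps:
$o{\left(R,h \right)} = -15$ ($o{\left(R,h \right)} = 5 - 20 = -15$)
$\frac{4 \cdot 24 + 212}{-456 + o{\left(11,18 \right)}} = \frac{4 \cdot 24 + 212}{-456 - 15} = \frac{96 + 212}{-471} = 308 \left(- \frac{1}{471}\right) = - \frac{308}{471}$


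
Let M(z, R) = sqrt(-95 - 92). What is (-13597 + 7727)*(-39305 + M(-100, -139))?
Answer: 230720350 - 5870*I*sqrt(187) ≈ 2.3072e+8 - 80271.0*I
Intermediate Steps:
M(z, R) = I*sqrt(187) (M(z, R) = sqrt(-187) = I*sqrt(187))
(-13597 + 7727)*(-39305 + M(-100, -139)) = (-13597 + 7727)*(-39305 + I*sqrt(187)) = -5870*(-39305 + I*sqrt(187)) = 230720350 - 5870*I*sqrt(187)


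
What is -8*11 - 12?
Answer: -100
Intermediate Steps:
-8*11 - 12 = -88 - 12 = -100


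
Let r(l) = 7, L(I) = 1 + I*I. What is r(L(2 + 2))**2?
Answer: 49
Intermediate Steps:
L(I) = 1 + I**2
r(L(2 + 2))**2 = 7**2 = 49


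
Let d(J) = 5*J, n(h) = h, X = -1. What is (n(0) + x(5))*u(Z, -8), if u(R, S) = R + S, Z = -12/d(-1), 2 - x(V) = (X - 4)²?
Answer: 644/5 ≈ 128.80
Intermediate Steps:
x(V) = -23 (x(V) = 2 - (-1 - 4)² = 2 - 1*(-5)² = 2 - 1*25 = 2 - 25 = -23)
Z = 12/5 (Z = -12/(5*(-1)) = -12/(-5) = -12*(-⅕) = 12/5 ≈ 2.4000)
(n(0) + x(5))*u(Z, -8) = (0 - 23)*(12/5 - 8) = -23*(-28/5) = 644/5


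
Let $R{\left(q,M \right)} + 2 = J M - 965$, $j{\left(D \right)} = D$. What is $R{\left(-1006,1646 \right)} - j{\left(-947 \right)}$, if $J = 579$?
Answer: $953014$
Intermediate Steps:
$R{\left(q,M \right)} = -967 + 579 M$ ($R{\left(q,M \right)} = -2 + \left(579 M - 965\right) = -2 + \left(-965 + 579 M\right) = -967 + 579 M$)
$R{\left(-1006,1646 \right)} - j{\left(-947 \right)} = \left(-967 + 579 \cdot 1646\right) - -947 = \left(-967 + 953034\right) + 947 = 952067 + 947 = 953014$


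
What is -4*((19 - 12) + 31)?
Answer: -152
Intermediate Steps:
-4*((19 - 12) + 31) = -4*(7 + 31) = -4*38 = -152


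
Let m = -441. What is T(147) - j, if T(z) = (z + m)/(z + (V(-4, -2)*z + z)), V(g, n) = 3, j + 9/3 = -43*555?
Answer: 119338/5 ≈ 23868.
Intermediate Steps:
j = -23868 (j = -3 - 43*555 = -3 - 23865 = -23868)
T(z) = (-441 + z)/(5*z) (T(z) = (z - 441)/(z + (3*z + z)) = (-441 + z)/(z + 4*z) = (-441 + z)/((5*z)) = (-441 + z)*(1/(5*z)) = (-441 + z)/(5*z))
T(147) - j = (⅕)*(-441 + 147)/147 - 1*(-23868) = (⅕)*(1/147)*(-294) + 23868 = -⅖ + 23868 = 119338/5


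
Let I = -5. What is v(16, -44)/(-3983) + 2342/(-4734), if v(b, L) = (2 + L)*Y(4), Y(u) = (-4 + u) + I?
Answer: -737309/1346823 ≈ -0.54744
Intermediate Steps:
Y(u) = -9 + u (Y(u) = (-4 + u) - 5 = -9 + u)
v(b, L) = -10 - 5*L (v(b, L) = (2 + L)*(-9 + 4) = (2 + L)*(-5) = -10 - 5*L)
v(16, -44)/(-3983) + 2342/(-4734) = (-10 - 5*(-44))/(-3983) + 2342/(-4734) = (-10 + 220)*(-1/3983) + 2342*(-1/4734) = 210*(-1/3983) - 1171/2367 = -30/569 - 1171/2367 = -737309/1346823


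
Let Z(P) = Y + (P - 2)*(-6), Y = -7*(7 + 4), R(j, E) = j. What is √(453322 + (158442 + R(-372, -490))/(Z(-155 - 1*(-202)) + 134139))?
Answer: √126790947054007/16724 ≈ 673.29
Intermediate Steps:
Y = -77 (Y = -7*11 = -77)
Z(P) = -65 - 6*P (Z(P) = -77 + (P - 2)*(-6) = -77 + (-2 + P)*(-6) = -77 + (12 - 6*P) = -65 - 6*P)
√(453322 + (158442 + R(-372, -490))/(Z(-155 - 1*(-202)) + 134139)) = √(453322 + (158442 - 372)/((-65 - 6*(-155 - 1*(-202))) + 134139)) = √(453322 + 158070/((-65 - 6*(-155 + 202)) + 134139)) = √(453322 + 158070/((-65 - 6*47) + 134139)) = √(453322 + 158070/((-65 - 282) + 134139)) = √(453322 + 158070/(-347 + 134139)) = √(453322 + 158070/133792) = √(453322 + 158070*(1/133792)) = √(453322 + 79035/66896) = √(30325507547/66896) = √126790947054007/16724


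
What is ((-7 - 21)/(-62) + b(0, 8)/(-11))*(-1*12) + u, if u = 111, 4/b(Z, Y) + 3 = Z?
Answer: 35507/341 ≈ 104.13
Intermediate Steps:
b(Z, Y) = 4/(-3 + Z)
((-7 - 21)/(-62) + b(0, 8)/(-11))*(-1*12) + u = ((-7 - 21)/(-62) + (4/(-3 + 0))/(-11))*(-1*12) + 111 = (-28*(-1/62) + (4/(-3))*(-1/11))*(-12) + 111 = (14/31 + (4*(-1/3))*(-1/11))*(-12) + 111 = (14/31 - 4/3*(-1/11))*(-12) + 111 = (14/31 + 4/33)*(-12) + 111 = (586/1023)*(-12) + 111 = -2344/341 + 111 = 35507/341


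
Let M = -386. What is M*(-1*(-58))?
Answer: -22388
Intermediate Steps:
M*(-1*(-58)) = -(-386)*(-58) = -386*58 = -22388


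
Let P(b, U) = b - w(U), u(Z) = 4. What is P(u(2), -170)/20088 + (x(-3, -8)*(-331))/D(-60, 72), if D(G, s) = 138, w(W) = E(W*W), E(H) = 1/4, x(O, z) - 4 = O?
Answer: -1477469/616032 ≈ -2.3984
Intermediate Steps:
x(O, z) = 4 + O
E(H) = ¼
w(W) = ¼
P(b, U) = -¼ + b (P(b, U) = b - 1*¼ = b - ¼ = -¼ + b)
P(u(2), -170)/20088 + (x(-3, -8)*(-331))/D(-60, 72) = (-¼ + 4)/20088 + ((4 - 3)*(-331))/138 = (15/4)*(1/20088) + (1*(-331))*(1/138) = 5/26784 - 331*1/138 = 5/26784 - 331/138 = -1477469/616032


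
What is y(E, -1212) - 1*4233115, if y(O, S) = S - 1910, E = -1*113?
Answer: -4236237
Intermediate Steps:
E = -113
y(O, S) = -1910 + S
y(E, -1212) - 1*4233115 = (-1910 - 1212) - 1*4233115 = -3122 - 4233115 = -4236237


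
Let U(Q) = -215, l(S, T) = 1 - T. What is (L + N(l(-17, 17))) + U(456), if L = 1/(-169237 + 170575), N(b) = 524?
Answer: 413443/1338 ≈ 309.00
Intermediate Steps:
L = 1/1338 ≈ 0.00074738
(L + N(l(-17, 17))) + U(456) = (1/1338 + 524) - 215 = 701113/1338 - 215 = 413443/1338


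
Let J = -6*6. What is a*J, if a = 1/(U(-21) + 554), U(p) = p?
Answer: -36/533 ≈ -0.067542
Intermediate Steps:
J = -36
a = 1/533 (a = 1/(-21 + 554) = 1/533 ≈ 0.0018762)
a*J = (1/533)*(-36) = -36/533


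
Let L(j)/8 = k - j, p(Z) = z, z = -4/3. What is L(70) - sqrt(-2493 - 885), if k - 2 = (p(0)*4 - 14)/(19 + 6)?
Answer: -41264/75 - I*sqrt(3378) ≈ -550.19 - 58.121*I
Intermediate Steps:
z = -4/3 (z = -4*1/3 = -4/3 ≈ -1.3333)
p(Z) = -4/3
k = 92/75 (k = 2 + (-4/3*4 - 14)/(19 + 6) = 2 + (-16/3 - 14)/25 = 2 - 58/3*1/25 = 2 - 58/75 = 92/75 ≈ 1.2267)
L(j) = 736/75 - 8*j (L(j) = 8*(92/75 - j) = 736/75 - 8*j)
L(70) - sqrt(-2493 - 885) = (736/75 - 8*70) - sqrt(-2493 - 885) = (736/75 - 560) - sqrt(-3378) = -41264/75 - I*sqrt(3378)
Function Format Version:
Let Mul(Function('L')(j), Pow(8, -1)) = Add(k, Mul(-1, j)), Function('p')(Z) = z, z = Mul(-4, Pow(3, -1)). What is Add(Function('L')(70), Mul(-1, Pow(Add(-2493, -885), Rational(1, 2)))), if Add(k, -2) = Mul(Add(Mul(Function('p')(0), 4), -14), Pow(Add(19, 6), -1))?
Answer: Add(Rational(-41264, 75), Mul(-1, I, Pow(3378, Rational(1, 2)))) ≈ Add(-550.19, Mul(-58.121, I))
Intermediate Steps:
z = Rational(-4, 3) (z = Mul(-4, Rational(1, 3)) = Rational(-4, 3) ≈ -1.3333)
Function('p')(Z) = Rational(-4, 3)
k = Rational(92, 75) (k = Add(2, Mul(Add(Mul(Rational(-4, 3), 4), -14), Pow(Add(19, 6), -1))) = Add(2, Mul(Add(Rational(-16, 3), -14), Pow(25, -1))) = Add(2, Mul(Rational(-58, 3), Rational(1, 25))) = Add(2, Rational(-58, 75)) = Rational(92, 75) ≈ 1.2267)
Function('L')(j) = Add(Rational(736, 75), Mul(-8, j)) (Function('L')(j) = Mul(8, Add(Rational(92, 75), Mul(-1, j))) = Add(Rational(736, 75), Mul(-8, j)))
Add(Function('L')(70), Mul(-1, Pow(Add(-2493, -885), Rational(1, 2)))) = Add(Add(Rational(736, 75), Mul(-8, 70)), Mul(-1, Pow(Add(-2493, -885), Rational(1, 2)))) = Add(Add(Rational(736, 75), -560), Mul(-1, Pow(-3378, Rational(1, 2)))) = Add(Rational(-41264, 75), Mul(-1, Mul(I, Pow(3378, Rational(1, 2))))) = Add(Rational(-41264, 75), Mul(-1, I, Pow(3378, Rational(1, 2))))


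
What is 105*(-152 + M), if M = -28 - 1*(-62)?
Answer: -12390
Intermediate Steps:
M = 34 (M = -28 + 62 = 34)
105*(-152 + M) = 105*(-152 + 34) = 105*(-118) = -12390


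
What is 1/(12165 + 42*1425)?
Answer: 1/72015 ≈ 1.3886e-5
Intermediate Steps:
1/(12165 + 42*1425) = 1/(12165 + 59850) = 1/72015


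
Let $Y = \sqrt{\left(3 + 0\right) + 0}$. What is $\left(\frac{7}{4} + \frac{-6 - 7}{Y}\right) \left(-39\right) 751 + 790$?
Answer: $- \frac{201863}{4} + 126919 \sqrt{3} \approx 1.6936 \cdot 10^{5}$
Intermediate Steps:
$Y = \sqrt{3}$ ($Y = \sqrt{3 + 0} = \sqrt{3} \approx 1.732$)
$\left(\frac{7}{4} + \frac{-6 - 7}{Y}\right) \left(-39\right) 751 + 790 = \left(\frac{7}{4} + \frac{-6 - 7}{\sqrt{3}}\right) \left(-39\right) 751 + 790 = \left(7 \cdot \frac{1}{4} - 13 \frac{\sqrt{3}}{3}\right) \left(-39\right) 751 + 790 = \left(\frac{7}{4} - \frac{13 \sqrt{3}}{3}\right) \left(-39\right) 751 + 790 = \left(- \frac{273}{4} + 169 \sqrt{3}\right) 751 + 790 = \left(- \frac{205023}{4} + 126919 \sqrt{3}\right) + 790 = - \frac{201863}{4} + 126919 \sqrt{3}$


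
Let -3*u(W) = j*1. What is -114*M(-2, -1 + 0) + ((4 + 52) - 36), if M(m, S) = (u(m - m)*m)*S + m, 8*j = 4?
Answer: 286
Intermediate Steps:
j = 1/2 (j = (1/8)*4 = 1/2 ≈ 0.50000)
u(W) = -1/6
M(m, S) = m - S*m/6 (M(m, S) = (-m/6)*S + m = -S*m/6 + m = m - S*m/6)
-114*M(-2, -1 + 0) + ((4 + 52) - 36) = -19*(-2)*(6 - (-1 + 0)) + ((4 + 52) - 36) = -19*(-2)*(6 - 1*(-1)) + (56 - 36) = -19*(-2)*(6 + 1) + 20 = -19*(-2)*7 + 20 = -114*(-7/3) + 20 = 266 + 20 = 286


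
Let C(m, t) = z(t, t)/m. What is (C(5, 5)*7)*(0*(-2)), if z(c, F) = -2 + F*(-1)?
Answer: 0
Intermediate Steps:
z(c, F) = -2 - F
C(m, t) = (-2 - t)/m
(C(5, 5)*7)*(0*(-2)) = (((-2 - 1*5)/5)*7)*(0*(-2)) = (((-2 - 5)/5)*7)*0 = (((⅕)*(-7))*7)*0 = -7/5*7*0 = -49/5*0 = 0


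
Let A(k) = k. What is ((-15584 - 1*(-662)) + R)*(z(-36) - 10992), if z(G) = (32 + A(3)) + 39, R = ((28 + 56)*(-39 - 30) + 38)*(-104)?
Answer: -6375129380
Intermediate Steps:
R = 598832 (R = (84*(-69) + 38)*(-104) = (-5796 + 38)*(-104) = -5758*(-104) = 598832)
z(G) = 74 (z(G) = (32 + 3) + 39 = 35 + 39 = 74)
((-15584 - 1*(-662)) + R)*(z(-36) - 10992) = ((-15584 - 1*(-662)) + 598832)*(74 - 10992) = ((-15584 + 662) + 598832)*(-10918) = (-14922 + 598832)*(-10918) = 583910*(-10918) = -6375129380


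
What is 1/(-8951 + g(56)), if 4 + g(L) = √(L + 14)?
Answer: -1791/16038391 - √70/80191955 ≈ -0.00011177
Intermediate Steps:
g(L) = -4 + √(14 + L) (g(L) = -4 + √(L + 14) = -4 + √(14 + L))
1/(-8951 + g(56)) = 1/(-8951 + (-4 + √(14 + 56))) = 1/(-8951 + (-4 + √70)) = 1/(-8955 + √70)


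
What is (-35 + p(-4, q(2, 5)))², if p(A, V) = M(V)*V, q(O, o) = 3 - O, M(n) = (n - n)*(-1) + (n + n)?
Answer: 1089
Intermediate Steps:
M(n) = 2*n (M(n) = 0*(-1) + 2*n = 0 + 2*n = 2*n)
p(A, V) = 2*V² (p(A, V) = (2*V)*V = 2*V²)
(-35 + p(-4, q(2, 5)))² = (-35 + 2*(3 - 1*2)²)² = (-35 + 2*(3 - 2)²)² = (-35 + 2*1²)² = (-35 + 2*1)² = (-35 + 2)² = (-33)² = 1089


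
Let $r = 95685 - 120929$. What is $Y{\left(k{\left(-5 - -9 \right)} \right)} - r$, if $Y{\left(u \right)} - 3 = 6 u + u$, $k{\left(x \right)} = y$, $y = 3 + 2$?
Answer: $25282$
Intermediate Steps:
$r = -25244$
$y = 5$
$k{\left(x \right)} = 5$
$Y{\left(u \right)} = 3 + 7 u$ ($Y{\left(u \right)} = 3 + \left(6 u + u\right) = 3 + 7 u$)
$Y{\left(k{\left(-5 - -9 \right)} \right)} - r = \left(3 + 7 \cdot 5\right) - -25244 = \left(3 + 35\right) + 25244 = 38 + 25244 = 25282$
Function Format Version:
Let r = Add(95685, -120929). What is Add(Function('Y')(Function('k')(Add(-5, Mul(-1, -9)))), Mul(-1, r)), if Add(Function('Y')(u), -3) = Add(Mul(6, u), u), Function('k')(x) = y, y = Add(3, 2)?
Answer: 25282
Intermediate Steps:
r = -25244
y = 5
Function('k')(x) = 5
Function('Y')(u) = Add(3, Mul(7, u)) (Function('Y')(u) = Add(3, Add(Mul(6, u), u)) = Add(3, Mul(7, u)))
Add(Function('Y')(Function('k')(Add(-5, Mul(-1, -9)))), Mul(-1, r)) = Add(Add(3, Mul(7, 5)), Mul(-1, -25244)) = Add(Add(3, 35), 25244) = Add(38, 25244) = 25282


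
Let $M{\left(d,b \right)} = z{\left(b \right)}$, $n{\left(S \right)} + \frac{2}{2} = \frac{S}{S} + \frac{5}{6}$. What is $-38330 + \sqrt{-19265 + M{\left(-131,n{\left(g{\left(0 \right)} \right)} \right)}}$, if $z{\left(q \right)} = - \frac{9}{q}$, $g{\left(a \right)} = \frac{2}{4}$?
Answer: $-38330 + \frac{i \sqrt{481895}}{5} \approx -38330.0 + 138.84 i$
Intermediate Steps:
$g{\left(a \right)} = \frac{1}{2}$ ($g{\left(a \right)} = 2 \cdot \frac{1}{4} = \frac{1}{2}$)
$n{\left(S \right)} = \frac{5}{6}$ ($n{\left(S \right)} = -1 + \left(\frac{S}{S} + \frac{5}{6}\right) = -1 + \left(1 + 5 \cdot \frac{1}{6}\right) = -1 + \left(1 + \frac{5}{6}\right) = -1 + \frac{11}{6} = \frac{5}{6}$)
$M{\left(d,b \right)} = - \frac{9}{b}$
$-38330 + \sqrt{-19265 + M{\left(-131,n{\left(g{\left(0 \right)} \right)} \right)}} = -38330 + \sqrt{-19265 - \frac{9}{\frac{5}{6}}} = -38330 + \sqrt{-19265 - \frac{54}{5}} = -38330 + \sqrt{- \frac{96379}{5}} = -38330 + \frac{i \sqrt{481895}}{5}$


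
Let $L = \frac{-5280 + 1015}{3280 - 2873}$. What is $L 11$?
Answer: $- \frac{4265}{37} \approx -115.27$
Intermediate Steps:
$L = - \frac{4265}{407}$ ($L = - \frac{4265}{3280 - 2873} = - \frac{4265}{407} \approx -10.479$)
$L 11 = \left(- \frac{4265}{407}\right) 11 = - \frac{4265}{37}$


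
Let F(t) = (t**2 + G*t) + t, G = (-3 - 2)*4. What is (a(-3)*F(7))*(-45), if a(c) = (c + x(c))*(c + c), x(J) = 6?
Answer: -68040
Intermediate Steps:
G = -20 (G = -5*4 = -20)
a(c) = 2*c*(6 + c) (a(c) = (c + 6)*(c + c) = (6 + c)*(2*c) = 2*c*(6 + c))
F(t) = t**2 - 19*t (F(t) = (t**2 - 20*t) + t = t**2 - 19*t)
(a(-3)*F(7))*(-45) = ((2*(-3)*(6 - 3))*(7*(-19 + 7)))*(-45) = ((2*(-3)*3)*(7*(-12)))*(-45) = -18*(-84)*(-45) = 1512*(-45) = -68040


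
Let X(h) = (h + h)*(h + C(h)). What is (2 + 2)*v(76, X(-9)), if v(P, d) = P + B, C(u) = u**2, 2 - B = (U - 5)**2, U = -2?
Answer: 116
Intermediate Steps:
B = -47 (B = 2 - (-2 - 5)**2 = 2 - 1*(-7)**2 = 2 - 1*49 = 2 - 49 = -47)
X(h) = 2*h*(h + h**2) (X(h) = (h + h)*(h + h**2) = (2*h)*(h + h**2) = 2*h*(h + h**2))
v(P, d) = -47 + P (v(P, d) = P - 47 = -47 + P)
(2 + 2)*v(76, X(-9)) = (2 + 2)*(-47 + 76) = 4*29 = 116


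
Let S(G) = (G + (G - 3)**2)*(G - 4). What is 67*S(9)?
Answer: 15075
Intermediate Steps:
S(G) = (-4 + G)*(G + (-3 + G)**2) (S(G) = (G + (-3 + G)**2)*(-4 + G) = (-4 + G)*(G + (-3 + G)**2))
67*S(9) = 67*(-36 + 9**3 - 9*9**2 + 29*9) = 67*(-36 + 729 - 9*81 + 261) = 67*(-36 + 729 - 729 + 261) = 67*225 = 15075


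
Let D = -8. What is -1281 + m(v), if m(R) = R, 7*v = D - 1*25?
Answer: -9000/7 ≈ -1285.7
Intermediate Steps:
v = -33/7 (v = (-8 - 1*25)/7 = (-8 - 25)/7 = (1/7)*(-33) = -33/7 ≈ -4.7143)
-1281 + m(v) = -1281 - 33/7 = -9000/7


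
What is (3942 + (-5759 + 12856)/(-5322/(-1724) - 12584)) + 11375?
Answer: 166102872185/10844747 ≈ 15316.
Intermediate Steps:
(3942 + (-5759 + 12856)/(-5322/(-1724) - 12584)) + 11375 = (3942 + 7097/(-5322*(-1/1724) - 12584)) + 11375 = (3942 + 7097/(2661/862 - 12584)) + 11375 = (3942 + 7097/(-10844747/862)) + 11375 = (3942 + 7097*(-862/10844747)) + 11375 = (3942 - 6117614/10844747) + 11375 = 42743875060/10844747 + 11375 = 166102872185/10844747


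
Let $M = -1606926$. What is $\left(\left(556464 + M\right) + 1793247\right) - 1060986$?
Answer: $-318201$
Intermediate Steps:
$\left(\left(556464 + M\right) + 1793247\right) - 1060986 = \left(\left(556464 - 1606926\right) + 1793247\right) - 1060986 = \left(-1050462 + 1793247\right) - 1060986 = 742785 - 1060986 = -318201$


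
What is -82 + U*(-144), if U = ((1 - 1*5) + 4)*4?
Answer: -82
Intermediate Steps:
U = 0 (U = ((1 - 5) + 4)*4 = (-4 + 4)*4 = 0*4 = 0)
-82 + U*(-144) = -82 + 0*(-144) = -82 + 0 = -82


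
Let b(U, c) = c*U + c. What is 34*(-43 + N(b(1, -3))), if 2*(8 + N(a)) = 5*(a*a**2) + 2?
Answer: -20060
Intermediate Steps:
b(U, c) = c + U*c (b(U, c) = U*c + c = c + U*c)
N(a) = -7 + 5*a**3/2 (N(a) = -8 + (5*(a*a**2) + 2)/2 = -8 + (5*a**3 + 2)/2 = -8 + (2 + 5*a**3)/2 = -8 + (1 + 5*a**3/2) = -7 + 5*a**3/2)
34*(-43 + N(b(1, -3))) = 34*(-43 + (-7 + 5*(-3*(1 + 1))**3/2)) = 34*(-43 + (-7 + 5*(-3*2)**3/2)) = 34*(-43 + (-7 + (5/2)*(-6)**3)) = 34*(-43 + (-7 + (5/2)*(-216))) = 34*(-43 + (-7 - 540)) = 34*(-43 - 547) = 34*(-590) = -20060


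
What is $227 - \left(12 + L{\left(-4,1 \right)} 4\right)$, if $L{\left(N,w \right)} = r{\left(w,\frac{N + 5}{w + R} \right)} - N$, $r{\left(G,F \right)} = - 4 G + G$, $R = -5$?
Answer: $211$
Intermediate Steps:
$r{\left(G,F \right)} = - 3 G$
$L{\left(N,w \right)} = - N - 3 w$ ($L{\left(N,w \right)} = - 3 w - N = - N - 3 w$)
$227 - \left(12 + L{\left(-4,1 \right)} 4\right) = 227 - \left(12 + \left(\left(-1\right) \left(-4\right) - 3\right) 4\right) = 227 - \left(12 + \left(4 - 3\right) 4\right) = 227 - \left(12 + 1 \cdot 4\right) = 227 - \left(12 + 4\right) = 227 - 16 = 211$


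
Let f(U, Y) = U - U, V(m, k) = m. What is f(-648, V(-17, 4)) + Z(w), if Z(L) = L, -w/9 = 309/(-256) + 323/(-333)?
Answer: 185585/9472 ≈ 19.593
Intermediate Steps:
w = 185585/9472 (w = -9*(309/(-256) + 323/(-333)) = -9*(309*(-1/256) + 323*(-1/333)) = -9*(-309/256 - 323/333) = -9*(-185585/85248) = 185585/9472 ≈ 19.593)
f(U, Y) = 0
f(-648, V(-17, 4)) + Z(w) = 0 + 185585/9472 = 185585/9472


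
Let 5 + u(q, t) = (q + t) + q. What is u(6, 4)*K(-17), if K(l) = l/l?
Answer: 11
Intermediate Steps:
u(q, t) = -5 + t + 2*q (u(q, t) = -5 + ((q + t) + q) = -5 + (t + 2*q) = -5 + t + 2*q)
K(l) = 1
u(6, 4)*K(-17) = (-5 + 4 + 2*6)*1 = (-5 + 4 + 12)*1 = 11*1 = 11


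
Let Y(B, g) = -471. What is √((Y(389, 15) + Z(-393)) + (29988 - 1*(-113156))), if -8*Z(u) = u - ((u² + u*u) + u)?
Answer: √725141/2 ≈ 425.78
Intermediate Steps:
Z(u) = u²/4 (Z(u) = -(u - ((u² + u*u) + u))/8 = -(u - ((u² + u²) + u))/8 = -(u - (2*u² + u))/8 = -(u - (u + 2*u²))/8 = -(u + (-u - 2*u²))/8 = -(-1)*u²/4 = u²/4)
√((Y(389, 15) + Z(-393)) + (29988 - 1*(-113156))) = √((-471 + (¼)*(-393)²) + (29988 - 1*(-113156))) = √((-471 + (¼)*154449) + (29988 + 113156)) = √((-471 + 154449/4) + 143144) = √(152565/4 + 143144) = √(725141/4) = √725141/2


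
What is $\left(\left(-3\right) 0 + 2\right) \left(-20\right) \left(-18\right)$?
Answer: $720$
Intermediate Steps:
$\left(\left(-3\right) 0 + 2\right) \left(-20\right) \left(-18\right) = \left(0 + 2\right) \left(-20\right) \left(-18\right) = 2 \left(-20\right) \left(-18\right) = \left(-40\right) \left(-18\right) = 720$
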